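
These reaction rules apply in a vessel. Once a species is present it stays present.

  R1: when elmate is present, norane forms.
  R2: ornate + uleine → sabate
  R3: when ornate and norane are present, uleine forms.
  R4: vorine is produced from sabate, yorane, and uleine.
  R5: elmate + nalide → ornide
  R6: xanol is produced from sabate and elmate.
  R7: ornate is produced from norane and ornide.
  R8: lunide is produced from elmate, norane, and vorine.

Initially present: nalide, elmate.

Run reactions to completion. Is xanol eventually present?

elmate and nalide present → ornide forms (R5).
elmate present → norane forms (R1).
norane and ornide present → ornate forms (R7).
ornate and norane present → uleine forms (R3).
ornate and uleine present → sabate forms (R2).
sabate and elmate present → xanol forms (R6).

Yes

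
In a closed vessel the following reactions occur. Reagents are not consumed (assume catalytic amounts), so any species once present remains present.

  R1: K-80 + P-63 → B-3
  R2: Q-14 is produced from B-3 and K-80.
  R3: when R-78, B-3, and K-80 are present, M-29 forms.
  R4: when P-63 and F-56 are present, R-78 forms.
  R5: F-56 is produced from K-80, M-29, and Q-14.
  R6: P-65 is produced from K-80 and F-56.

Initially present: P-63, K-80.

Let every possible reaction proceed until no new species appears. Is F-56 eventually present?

No

F-56 would need K-80, M-29, and Q-14 (R5), but M-29 never forms.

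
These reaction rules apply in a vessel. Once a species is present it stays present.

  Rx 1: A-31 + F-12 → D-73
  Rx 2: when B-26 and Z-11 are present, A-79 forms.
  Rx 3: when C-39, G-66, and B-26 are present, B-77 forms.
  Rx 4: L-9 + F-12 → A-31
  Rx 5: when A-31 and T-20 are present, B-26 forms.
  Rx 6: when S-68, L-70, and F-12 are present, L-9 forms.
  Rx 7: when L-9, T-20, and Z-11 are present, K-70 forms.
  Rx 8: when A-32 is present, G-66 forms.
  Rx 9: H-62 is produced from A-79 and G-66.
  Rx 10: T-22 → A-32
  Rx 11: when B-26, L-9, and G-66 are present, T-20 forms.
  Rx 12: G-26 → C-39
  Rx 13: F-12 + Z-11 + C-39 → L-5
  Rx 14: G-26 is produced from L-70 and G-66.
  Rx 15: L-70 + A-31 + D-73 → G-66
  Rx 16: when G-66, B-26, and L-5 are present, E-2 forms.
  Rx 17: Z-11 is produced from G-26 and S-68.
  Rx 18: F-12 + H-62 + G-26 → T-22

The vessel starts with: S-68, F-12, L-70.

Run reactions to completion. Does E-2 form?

No

E-2 would need G-66, B-26, and L-5 (Rx 16), but B-26 never forms.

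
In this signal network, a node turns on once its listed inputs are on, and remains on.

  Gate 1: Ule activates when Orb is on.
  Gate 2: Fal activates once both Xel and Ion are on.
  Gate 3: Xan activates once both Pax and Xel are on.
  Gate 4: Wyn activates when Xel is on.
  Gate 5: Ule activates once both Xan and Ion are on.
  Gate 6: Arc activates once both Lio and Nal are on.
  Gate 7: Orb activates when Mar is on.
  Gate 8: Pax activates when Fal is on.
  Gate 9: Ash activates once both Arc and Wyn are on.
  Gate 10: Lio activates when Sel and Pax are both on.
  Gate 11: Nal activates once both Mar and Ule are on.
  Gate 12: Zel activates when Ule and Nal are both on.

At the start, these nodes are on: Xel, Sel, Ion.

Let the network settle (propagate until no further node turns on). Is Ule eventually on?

Gate 2: Xel and Ion on → Fal on.
Gate 8: Fal on → Pax on.
Pax and Xel are on, so Xan activates (Gate 3).
Xan and Ion are on, so Ule activates (Gate 5).

Yes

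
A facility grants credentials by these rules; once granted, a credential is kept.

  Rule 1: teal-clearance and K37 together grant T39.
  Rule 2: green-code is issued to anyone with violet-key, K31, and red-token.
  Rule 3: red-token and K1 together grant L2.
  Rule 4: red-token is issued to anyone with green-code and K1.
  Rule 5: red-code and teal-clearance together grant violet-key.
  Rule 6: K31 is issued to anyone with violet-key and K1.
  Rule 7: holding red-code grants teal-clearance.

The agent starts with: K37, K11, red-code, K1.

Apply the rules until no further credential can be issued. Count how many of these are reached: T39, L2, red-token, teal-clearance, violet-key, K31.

4

Holding red-code grants teal-clearance (Rule 7).
Holding teal-clearance and K37 grants T39 (Rule 1).
Holding red-code and teal-clearance grants violet-key (Rule 5).
Holding violet-key and K1 grants K31 (Rule 6).
T39: reached.
L2 would need red-token and K1 (Rule 3), but red-token is never granted.
red-token would need green-code and K1 (Rule 4), but green-code is never granted.
teal-clearance: reached.
violet-key: reached.
K31: reached.
Reached: T39, teal-clearance, violet-key, and K31 — 4 of the 6.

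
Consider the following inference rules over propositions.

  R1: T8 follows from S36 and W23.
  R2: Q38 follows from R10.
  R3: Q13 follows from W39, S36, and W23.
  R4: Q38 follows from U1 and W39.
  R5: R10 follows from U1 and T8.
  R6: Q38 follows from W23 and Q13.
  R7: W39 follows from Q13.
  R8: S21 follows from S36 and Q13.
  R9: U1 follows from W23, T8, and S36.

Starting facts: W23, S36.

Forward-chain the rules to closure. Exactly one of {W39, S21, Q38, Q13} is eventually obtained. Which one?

From S36 and W23, R1 gives T8.
W23, T8, and S36 hold, so U1 follows (R9).
From U1 and T8, R5 gives R10.
From R10, R2 gives Q38.
Q13 would need W39, S36, and W23 (R3), but W39 is never established. S21 would need S36 and Q13 (R8), but Q13 is never established. W39 would need Q13 (R7), but Q13 is never established.

Q38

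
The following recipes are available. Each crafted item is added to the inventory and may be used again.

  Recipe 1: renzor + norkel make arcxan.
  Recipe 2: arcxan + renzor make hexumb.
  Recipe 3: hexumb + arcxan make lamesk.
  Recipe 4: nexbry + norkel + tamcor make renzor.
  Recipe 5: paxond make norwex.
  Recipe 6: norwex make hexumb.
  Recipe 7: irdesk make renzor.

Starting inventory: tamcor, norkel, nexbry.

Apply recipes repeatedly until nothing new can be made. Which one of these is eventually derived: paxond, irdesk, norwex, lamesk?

Using Recipe 4, nexbry, norkel, and tamcor make renzor.
renzor + norkel → arcxan (Recipe 1).
Using Recipe 2, arcxan and renzor make hexumb.
hexumb + arcxan → lamesk (Recipe 3).
No rule produces paxond, and it is not given. No rule produces irdesk, and it is not given. norwex would need paxond (Recipe 5), but paxond is never obtained.

lamesk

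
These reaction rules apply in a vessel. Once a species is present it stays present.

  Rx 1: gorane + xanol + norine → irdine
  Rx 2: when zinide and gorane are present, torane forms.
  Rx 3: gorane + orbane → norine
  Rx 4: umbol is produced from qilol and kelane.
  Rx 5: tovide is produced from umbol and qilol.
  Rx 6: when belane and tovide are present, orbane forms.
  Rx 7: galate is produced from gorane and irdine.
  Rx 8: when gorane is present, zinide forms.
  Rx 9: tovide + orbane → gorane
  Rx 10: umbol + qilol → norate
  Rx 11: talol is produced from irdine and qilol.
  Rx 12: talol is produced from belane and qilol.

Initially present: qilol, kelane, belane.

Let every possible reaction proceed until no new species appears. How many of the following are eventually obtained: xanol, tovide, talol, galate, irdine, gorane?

belane and qilol present → talol forms (Rx 12).
qilol and kelane present → umbol forms (Rx 4).
umbol and qilol present → tovide forms (Rx 5).
belane and tovide present → orbane forms (Rx 6).
tovide and orbane present → gorane forms (Rx 9).
No rule produces xanol, and it is not given.
tovide: reached.
talol: reached.
galate would need gorane and irdine (Rx 7), but irdine never forms.
irdine would need gorane, xanol, and norine (Rx 1), but xanol never forms.
gorane: reached.
Reached: tovide, talol, and gorane — 3 of the 6.

3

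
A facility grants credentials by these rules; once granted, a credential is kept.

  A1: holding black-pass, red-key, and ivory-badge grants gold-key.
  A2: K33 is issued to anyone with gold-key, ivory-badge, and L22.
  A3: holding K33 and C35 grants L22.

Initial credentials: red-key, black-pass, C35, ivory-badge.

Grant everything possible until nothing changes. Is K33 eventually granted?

K33 would need gold-key, ivory-badge, and L22 (A2), but L22 is never granted.

No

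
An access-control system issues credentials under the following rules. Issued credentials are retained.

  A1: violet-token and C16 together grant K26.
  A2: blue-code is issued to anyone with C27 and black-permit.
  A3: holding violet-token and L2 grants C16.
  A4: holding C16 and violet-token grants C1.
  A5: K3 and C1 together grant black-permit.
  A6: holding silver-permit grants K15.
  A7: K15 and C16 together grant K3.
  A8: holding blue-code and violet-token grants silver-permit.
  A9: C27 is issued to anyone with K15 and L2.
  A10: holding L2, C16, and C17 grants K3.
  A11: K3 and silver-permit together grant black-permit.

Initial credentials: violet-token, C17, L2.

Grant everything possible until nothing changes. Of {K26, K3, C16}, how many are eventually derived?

3

Holding violet-token and L2 grants C16 (A3).
Holding L2, C16, and C17 grants K3 (A10).
Holding violet-token and C16 grants K26 (A1).
K26: reached.
K3: reached.
C16: reached.
All 3 are reached.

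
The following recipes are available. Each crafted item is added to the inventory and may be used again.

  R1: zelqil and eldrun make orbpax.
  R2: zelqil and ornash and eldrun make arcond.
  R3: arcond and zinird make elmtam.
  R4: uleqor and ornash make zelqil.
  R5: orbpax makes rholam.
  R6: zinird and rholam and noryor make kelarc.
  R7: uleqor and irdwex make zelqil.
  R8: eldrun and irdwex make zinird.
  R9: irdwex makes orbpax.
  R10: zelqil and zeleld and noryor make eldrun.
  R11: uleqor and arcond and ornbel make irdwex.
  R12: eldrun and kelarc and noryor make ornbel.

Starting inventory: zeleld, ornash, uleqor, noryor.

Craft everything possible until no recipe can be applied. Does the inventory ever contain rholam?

Using R4, uleqor and ornash make zelqil.
Using R10, zelqil, zeleld, and noryor make eldrun.
zelqil and eldrun → orbpax (R1).
Using R5, orbpax makes rholam.

Yes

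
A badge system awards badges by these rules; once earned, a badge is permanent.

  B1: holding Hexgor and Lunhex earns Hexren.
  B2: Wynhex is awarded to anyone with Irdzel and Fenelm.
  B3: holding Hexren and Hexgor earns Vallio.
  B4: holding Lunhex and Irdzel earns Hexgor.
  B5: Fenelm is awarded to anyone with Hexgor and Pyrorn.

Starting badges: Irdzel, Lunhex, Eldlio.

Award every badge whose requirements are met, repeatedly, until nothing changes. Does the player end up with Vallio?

Yes

With Lunhex and Irdzel, Hexgor is earned (B4).
With Hexgor and Lunhex, Hexren is earned (B1).
With Hexren and Hexgor, Vallio is earned (B3).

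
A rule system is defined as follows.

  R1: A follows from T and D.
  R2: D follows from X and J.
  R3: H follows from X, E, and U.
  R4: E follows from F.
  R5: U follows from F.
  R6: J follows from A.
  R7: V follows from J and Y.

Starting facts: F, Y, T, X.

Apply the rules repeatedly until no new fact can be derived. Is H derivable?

Yes

From F, R4 gives E.
From F, R5 gives U.
X, E, and U hold, so H follows (R3).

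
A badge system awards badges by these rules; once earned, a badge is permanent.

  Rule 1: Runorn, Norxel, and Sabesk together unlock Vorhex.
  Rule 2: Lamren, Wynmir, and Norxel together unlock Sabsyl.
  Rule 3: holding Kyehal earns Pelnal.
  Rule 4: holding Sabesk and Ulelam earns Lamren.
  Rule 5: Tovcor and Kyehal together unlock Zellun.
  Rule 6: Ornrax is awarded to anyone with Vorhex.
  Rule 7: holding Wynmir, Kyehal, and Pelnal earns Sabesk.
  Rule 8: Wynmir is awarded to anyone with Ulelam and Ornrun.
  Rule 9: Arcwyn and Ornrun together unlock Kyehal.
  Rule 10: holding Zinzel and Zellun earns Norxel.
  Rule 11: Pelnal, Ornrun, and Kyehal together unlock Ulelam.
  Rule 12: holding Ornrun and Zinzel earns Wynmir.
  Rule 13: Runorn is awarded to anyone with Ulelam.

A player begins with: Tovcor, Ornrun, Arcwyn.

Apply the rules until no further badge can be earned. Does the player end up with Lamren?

Yes

With Arcwyn and Ornrun, Kyehal is earned (Rule 9).
With Kyehal, Pelnal is earned (Rule 3).
With Pelnal, Ornrun, and Kyehal, Ulelam is earned (Rule 11).
With Ulelam and Ornrun, Wynmir is earned (Rule 8).
With Wynmir, Kyehal, and Pelnal, Sabesk is earned (Rule 7).
With Sabesk and Ulelam, Lamren is earned (Rule 4).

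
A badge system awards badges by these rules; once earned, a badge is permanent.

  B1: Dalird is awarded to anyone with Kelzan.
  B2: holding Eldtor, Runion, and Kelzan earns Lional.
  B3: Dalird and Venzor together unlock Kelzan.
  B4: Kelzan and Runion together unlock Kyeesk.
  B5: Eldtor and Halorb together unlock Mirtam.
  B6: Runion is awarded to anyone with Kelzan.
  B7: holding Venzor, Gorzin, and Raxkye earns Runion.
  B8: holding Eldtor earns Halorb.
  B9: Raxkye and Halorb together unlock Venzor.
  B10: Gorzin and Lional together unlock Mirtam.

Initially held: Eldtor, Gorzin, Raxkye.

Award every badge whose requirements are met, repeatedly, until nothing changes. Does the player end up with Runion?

With Eldtor, Halorb is earned (B8).
With Raxkye and Halorb, Venzor is earned (B9).
With Venzor, Gorzin, and Raxkye, Runion is earned (B7).

Yes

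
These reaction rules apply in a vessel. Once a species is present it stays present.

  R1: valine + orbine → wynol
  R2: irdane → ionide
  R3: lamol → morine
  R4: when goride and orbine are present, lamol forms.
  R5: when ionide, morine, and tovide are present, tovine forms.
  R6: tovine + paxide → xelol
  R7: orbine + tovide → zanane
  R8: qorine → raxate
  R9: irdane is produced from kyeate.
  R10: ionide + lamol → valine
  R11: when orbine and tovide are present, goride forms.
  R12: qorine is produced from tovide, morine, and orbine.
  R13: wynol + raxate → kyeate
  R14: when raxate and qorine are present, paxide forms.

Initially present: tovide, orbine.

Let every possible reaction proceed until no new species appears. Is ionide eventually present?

ionide would need irdane (R2), but irdane never forms.

No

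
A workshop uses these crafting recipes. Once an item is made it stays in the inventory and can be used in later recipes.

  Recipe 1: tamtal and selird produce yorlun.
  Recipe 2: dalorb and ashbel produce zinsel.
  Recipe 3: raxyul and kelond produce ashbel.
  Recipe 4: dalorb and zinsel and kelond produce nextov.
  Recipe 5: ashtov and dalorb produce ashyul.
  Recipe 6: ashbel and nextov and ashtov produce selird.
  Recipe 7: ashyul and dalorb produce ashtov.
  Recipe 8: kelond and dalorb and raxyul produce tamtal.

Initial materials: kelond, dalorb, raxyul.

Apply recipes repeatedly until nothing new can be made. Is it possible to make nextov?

Yes

Using Recipe 3, raxyul and kelond make ashbel.
Using Recipe 2, dalorb and ashbel make zinsel.
Using Recipe 4, dalorb, zinsel, and kelond make nextov.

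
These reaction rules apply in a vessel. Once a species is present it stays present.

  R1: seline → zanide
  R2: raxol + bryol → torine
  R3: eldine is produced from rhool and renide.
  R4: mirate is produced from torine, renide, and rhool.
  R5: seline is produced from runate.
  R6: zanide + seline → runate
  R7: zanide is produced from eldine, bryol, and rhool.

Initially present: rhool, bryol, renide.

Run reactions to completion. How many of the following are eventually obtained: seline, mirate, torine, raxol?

seline would need runate (R5), but runate never forms.
mirate would need torine, renide, and rhool (R4), but torine never forms.
torine would need raxol and bryol (R2), but raxol never forms.
No rule produces raxol, and it is not given.
None of the 4 are reached.

0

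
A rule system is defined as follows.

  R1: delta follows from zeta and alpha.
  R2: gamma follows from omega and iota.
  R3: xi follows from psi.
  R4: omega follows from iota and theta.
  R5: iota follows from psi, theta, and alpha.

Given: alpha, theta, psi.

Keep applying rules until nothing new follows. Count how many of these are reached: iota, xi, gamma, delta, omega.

psi, theta, and alpha hold, so iota follows (R5).
psi holds, so xi follows (R3).
iota and theta hold, so omega follows (R4).
From omega and iota, R2 gives gamma.
iota: reached.
xi: reached.
gamma: reached.
delta would need zeta and alpha (R1), but zeta is never established.
omega: reached.
Reached: iota, xi, gamma, and omega — 4 of the 5.

4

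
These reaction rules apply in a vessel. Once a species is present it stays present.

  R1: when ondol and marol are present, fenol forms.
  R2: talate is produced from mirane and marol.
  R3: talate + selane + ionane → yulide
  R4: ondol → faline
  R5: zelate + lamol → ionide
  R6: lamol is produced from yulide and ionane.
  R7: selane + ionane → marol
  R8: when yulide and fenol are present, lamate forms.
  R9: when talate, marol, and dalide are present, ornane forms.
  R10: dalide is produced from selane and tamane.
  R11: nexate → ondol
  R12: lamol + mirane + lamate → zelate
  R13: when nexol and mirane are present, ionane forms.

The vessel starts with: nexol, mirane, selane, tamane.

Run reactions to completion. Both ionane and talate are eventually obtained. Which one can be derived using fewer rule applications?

ionane

ionane: nexol and mirane present → ionane forms (R13). [1 rule application]
talate: nexol and mirane present → ionane forms (R13). selane and ionane present → marol forms (R7). mirane and marol present → talate forms (R2). [3 rule applications]
ionane needs fewer.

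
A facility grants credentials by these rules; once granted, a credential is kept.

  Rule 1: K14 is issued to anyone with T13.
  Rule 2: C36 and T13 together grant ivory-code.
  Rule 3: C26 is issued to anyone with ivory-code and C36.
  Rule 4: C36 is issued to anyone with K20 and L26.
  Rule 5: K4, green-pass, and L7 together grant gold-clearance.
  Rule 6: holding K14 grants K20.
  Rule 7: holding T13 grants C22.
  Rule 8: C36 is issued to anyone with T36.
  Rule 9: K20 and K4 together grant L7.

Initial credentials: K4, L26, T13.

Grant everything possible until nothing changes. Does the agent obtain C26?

Yes

Holding T13 grants K14 (Rule 1).
Holding K14 grants K20 (Rule 6).
Holding K20 and L26 grants C36 (Rule 4).
Holding C36 and T13 grants ivory-code (Rule 2).
Holding ivory-code and C36 grants C26 (Rule 3).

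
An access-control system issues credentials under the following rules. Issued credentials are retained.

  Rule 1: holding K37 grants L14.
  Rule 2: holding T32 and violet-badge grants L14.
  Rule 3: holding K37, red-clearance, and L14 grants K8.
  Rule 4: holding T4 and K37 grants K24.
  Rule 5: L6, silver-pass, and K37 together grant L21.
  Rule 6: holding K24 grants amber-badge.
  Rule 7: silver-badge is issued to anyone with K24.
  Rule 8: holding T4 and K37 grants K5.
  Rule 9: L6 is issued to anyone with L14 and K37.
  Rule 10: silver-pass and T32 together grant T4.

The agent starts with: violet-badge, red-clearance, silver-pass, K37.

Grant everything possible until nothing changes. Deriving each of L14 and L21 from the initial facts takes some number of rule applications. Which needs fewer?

L14: Holding K37 grants L14 (Rule 1). [1 rule application]
L21: Holding K37 grants L14 (Rule 1). Holding L14 and K37 grants L6 (Rule 9). Holding L6, silver-pass, and K37 grants L21 (Rule 5). [3 rule applications]
L14 needs fewer.

L14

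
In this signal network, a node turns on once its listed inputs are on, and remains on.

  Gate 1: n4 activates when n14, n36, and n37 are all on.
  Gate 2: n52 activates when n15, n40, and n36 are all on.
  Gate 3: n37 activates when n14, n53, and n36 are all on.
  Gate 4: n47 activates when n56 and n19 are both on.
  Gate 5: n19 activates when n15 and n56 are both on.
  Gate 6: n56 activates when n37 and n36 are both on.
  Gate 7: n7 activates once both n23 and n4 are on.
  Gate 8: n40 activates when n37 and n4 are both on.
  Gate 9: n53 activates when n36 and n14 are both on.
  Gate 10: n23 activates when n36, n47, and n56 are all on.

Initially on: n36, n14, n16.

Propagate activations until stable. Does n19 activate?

n19 would need n15 and n56 (Gate 5), but n15 never turns on.

No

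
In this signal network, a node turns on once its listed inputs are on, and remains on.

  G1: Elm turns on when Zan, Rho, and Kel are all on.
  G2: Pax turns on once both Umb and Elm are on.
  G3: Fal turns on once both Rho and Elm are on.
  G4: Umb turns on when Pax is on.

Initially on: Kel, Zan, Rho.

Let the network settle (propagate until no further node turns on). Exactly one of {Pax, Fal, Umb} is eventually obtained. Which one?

Zan, Rho, and Kel are on, so Elm turns on (G1).
Rho and Elm are on, so Fal turns on (G3).
Pax would need Umb and Elm (G2), but Umb never turns on. Umb would need Pax (G4), but Pax never turns on.

Fal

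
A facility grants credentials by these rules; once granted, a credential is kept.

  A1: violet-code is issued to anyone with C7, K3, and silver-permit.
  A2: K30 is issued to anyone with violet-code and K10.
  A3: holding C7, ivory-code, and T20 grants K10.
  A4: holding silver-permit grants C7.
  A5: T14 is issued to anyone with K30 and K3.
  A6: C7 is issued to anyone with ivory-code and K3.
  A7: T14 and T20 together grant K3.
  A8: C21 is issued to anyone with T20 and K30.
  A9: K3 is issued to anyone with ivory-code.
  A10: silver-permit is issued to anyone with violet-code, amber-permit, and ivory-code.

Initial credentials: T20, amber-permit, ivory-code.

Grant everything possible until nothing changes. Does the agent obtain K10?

Holding ivory-code grants K3 (A9).
Holding ivory-code and K3 grants C7 (A6).
Holding C7, ivory-code, and T20 grants K10 (A3).

Yes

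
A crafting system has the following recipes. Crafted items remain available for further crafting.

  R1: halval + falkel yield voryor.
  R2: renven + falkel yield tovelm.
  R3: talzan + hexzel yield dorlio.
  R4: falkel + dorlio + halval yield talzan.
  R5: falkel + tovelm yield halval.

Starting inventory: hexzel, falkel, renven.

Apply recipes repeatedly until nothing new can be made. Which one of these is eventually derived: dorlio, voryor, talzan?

voryor

renven + falkel → tovelm (R2).
falkel + tovelm → halval (R5).
Using R1, halval and falkel make voryor.
talzan would need falkel, dorlio, and halval (R4), but dorlio is never obtained. dorlio would need talzan and hexzel (R3), but talzan is never obtained.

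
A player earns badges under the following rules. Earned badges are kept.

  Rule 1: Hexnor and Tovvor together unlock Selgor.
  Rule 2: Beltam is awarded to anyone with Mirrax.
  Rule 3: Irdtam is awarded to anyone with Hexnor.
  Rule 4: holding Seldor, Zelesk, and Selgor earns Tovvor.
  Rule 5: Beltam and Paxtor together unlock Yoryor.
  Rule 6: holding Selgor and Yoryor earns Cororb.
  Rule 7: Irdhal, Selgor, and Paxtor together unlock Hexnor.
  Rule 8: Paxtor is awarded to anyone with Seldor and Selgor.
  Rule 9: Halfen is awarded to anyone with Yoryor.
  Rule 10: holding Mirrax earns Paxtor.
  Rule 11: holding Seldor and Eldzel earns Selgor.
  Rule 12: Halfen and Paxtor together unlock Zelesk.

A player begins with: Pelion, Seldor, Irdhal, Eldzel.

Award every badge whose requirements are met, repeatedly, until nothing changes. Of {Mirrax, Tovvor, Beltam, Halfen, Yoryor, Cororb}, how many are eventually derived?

0

No rule produces Mirrax, and it is not given.
Tovvor would need Seldor, Zelesk, and Selgor (Rule 4), but Zelesk is never earned.
Beltam would need Mirrax (Rule 2), but Mirrax is never earned.
Halfen would need Yoryor (Rule 9), but Yoryor is never earned.
Yoryor would need Beltam and Paxtor (Rule 5), but Beltam is never earned.
Cororb would need Selgor and Yoryor (Rule 6), but Yoryor is never earned.
None of the 6 are reached.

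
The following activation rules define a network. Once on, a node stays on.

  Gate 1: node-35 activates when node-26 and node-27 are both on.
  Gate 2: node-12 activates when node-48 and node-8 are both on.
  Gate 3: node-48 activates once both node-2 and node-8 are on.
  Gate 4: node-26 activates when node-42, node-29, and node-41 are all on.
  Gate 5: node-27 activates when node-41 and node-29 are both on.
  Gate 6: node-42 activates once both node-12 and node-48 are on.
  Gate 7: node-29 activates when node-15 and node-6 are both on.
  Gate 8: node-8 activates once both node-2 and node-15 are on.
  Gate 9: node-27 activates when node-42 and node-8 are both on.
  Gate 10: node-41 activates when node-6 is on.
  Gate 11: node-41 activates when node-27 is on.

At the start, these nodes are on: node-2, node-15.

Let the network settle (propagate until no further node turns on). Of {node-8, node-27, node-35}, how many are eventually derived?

Gate 8: node-2 and node-15 on → node-8 on.
Gate 3: node-2 and node-8 on → node-48 on.
Gate 2: node-48 and node-8 on → node-12 on.
Gate 6: node-12 and node-48 on → node-42 on.
node-42 and node-8 are on, so node-27 activates (Gate 9).
node-8: reached.
node-27: reached.
node-35 would need node-26 and node-27 (Gate 1), but node-26 never turns on.
Reached: node-8 and node-27 — 2 of the 3.

2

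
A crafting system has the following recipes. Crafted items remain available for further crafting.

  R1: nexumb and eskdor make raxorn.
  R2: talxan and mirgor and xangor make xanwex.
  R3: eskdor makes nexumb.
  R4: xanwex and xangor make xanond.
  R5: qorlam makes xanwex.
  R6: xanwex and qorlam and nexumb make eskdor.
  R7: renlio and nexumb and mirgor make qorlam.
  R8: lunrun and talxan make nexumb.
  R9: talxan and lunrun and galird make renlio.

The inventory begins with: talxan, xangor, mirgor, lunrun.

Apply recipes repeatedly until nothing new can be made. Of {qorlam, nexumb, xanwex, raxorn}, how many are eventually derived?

Using R2, talxan, mirgor, and xangor make xanwex.
lunrun and talxan → nexumb (R8).
qorlam would need renlio, nexumb, and mirgor (R7), but renlio is never obtained.
nexumb: reached.
xanwex: reached.
raxorn would need nexumb and eskdor (R1), but eskdor is never obtained.
Reached: nexumb and xanwex — 2 of the 4.

2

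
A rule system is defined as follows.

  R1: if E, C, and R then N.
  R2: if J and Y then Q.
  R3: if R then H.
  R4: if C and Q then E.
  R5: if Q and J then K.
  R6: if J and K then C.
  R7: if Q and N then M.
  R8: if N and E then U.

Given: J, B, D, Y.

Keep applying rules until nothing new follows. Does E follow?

Yes

J and Y hold, so Q follows (R2).
From Q and J, R5 gives K.
J and K hold, so C follows (R6).
C and Q hold, so E follows (R4).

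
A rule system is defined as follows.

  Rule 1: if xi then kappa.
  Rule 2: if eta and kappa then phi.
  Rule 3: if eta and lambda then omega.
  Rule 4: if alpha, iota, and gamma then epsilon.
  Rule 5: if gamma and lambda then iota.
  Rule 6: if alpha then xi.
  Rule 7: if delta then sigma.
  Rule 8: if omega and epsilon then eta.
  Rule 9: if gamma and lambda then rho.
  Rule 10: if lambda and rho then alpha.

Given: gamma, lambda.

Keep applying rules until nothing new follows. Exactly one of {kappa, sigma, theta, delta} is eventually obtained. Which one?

gamma and lambda hold, so rho follows (Rule 9).
lambda and rho hold, so alpha follows (Rule 10).
From alpha, Rule 6 gives xi.
From xi, Rule 1 gives kappa.
No rule produces theta, and it is not given. No rule produces delta, and it is not given. sigma would need delta (Rule 7), but delta is never established.

kappa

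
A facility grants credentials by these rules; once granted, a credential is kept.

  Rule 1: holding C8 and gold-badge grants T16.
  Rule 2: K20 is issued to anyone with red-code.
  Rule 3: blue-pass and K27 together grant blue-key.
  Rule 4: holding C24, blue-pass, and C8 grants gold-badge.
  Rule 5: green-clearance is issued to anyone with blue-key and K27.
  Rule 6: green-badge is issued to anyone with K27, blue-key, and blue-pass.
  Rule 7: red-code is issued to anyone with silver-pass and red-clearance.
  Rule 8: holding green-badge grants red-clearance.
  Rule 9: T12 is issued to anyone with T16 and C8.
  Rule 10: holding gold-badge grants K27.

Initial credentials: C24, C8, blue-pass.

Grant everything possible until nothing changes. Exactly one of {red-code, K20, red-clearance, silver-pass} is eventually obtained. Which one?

red-clearance

Holding C24, blue-pass, and C8 grants gold-badge (Rule 4).
Holding gold-badge grants K27 (Rule 10).
Holding blue-pass and K27 grants blue-key (Rule 3).
Holding K27, blue-key, and blue-pass grants green-badge (Rule 6).
Holding green-badge grants red-clearance (Rule 8).
red-code would need silver-pass and red-clearance (Rule 7), but silver-pass is never granted. K20 would need red-code (Rule 2), but red-code is never granted. No rule produces silver-pass, and it is not given.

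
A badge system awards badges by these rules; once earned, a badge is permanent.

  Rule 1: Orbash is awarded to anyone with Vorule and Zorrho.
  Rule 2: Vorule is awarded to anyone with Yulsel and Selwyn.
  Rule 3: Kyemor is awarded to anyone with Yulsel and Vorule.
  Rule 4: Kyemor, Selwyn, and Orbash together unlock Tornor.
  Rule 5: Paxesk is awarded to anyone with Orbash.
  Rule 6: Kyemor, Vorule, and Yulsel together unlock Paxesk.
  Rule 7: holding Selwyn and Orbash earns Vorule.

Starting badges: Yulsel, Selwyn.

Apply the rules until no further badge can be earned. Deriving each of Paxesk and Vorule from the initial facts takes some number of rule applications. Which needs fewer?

Vorule: With Yulsel and Selwyn, Vorule is earned (Rule 2). [1 rule application]
Paxesk: With Yulsel and Selwyn, Vorule is earned (Rule 2). With Yulsel and Vorule, Kyemor is earned (Rule 3). With Kyemor, Vorule, and Yulsel, Paxesk is earned (Rule 6). [3 rule applications]
Vorule needs fewer.

Vorule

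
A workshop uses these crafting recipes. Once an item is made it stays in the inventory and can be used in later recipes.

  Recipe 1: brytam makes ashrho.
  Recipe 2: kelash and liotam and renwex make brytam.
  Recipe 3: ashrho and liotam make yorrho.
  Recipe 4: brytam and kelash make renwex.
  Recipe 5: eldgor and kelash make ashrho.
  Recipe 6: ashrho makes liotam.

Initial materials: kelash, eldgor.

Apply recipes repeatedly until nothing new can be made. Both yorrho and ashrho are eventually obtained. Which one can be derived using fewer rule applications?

ashrho: Using Recipe 5, eldgor and kelash make ashrho. [1 rule application]
yorrho: Using Recipe 5, eldgor and kelash make ashrho. Using Recipe 6, ashrho makes liotam. ashrho and liotam → yorrho (Recipe 3). [3 rule applications]
ashrho needs fewer.

ashrho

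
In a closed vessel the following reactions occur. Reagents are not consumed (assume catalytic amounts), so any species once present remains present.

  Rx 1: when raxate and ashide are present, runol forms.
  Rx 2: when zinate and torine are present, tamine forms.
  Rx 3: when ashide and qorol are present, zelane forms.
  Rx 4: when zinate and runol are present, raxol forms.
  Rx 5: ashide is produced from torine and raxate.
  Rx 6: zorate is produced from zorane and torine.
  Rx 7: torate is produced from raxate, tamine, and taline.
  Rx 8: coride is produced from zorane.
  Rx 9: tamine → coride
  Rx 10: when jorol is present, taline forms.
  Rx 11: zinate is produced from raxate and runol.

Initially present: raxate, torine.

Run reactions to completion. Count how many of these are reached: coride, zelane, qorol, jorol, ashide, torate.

2

torine and raxate present → ashide forms (Rx 5).
raxate and ashide present → runol forms (Rx 1).
raxate and runol present → zinate forms (Rx 11).
zinate and torine present → tamine forms (Rx 2).
tamine present → coride forms (Rx 9).
coride: reached.
zelane would need ashide and qorol (Rx 3), but qorol never forms.
No rule produces qorol, and it is not given.
No rule produces jorol, and it is not given.
ashide: reached.
torate would need raxate, tamine, and taline (Rx 7), but taline never forms.
Reached: coride and ashide — 2 of the 6.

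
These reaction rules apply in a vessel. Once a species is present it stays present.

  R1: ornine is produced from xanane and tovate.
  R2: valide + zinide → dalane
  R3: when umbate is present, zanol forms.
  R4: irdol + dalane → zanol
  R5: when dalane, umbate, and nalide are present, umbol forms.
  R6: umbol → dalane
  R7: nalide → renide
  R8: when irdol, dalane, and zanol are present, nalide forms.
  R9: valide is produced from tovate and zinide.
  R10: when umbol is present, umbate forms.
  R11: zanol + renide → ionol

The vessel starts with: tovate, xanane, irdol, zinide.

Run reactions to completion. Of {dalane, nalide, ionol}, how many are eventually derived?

3

tovate and zinide present → valide forms (R9).
valide and zinide present → dalane forms (R2).
irdol and dalane present → zanol forms (R4).
irdol, dalane, and zanol present → nalide forms (R8).
nalide present → renide forms (R7).
zanol and renide present → ionol forms (R11).
dalane: reached.
nalide: reached.
ionol: reached.
All 3 are reached.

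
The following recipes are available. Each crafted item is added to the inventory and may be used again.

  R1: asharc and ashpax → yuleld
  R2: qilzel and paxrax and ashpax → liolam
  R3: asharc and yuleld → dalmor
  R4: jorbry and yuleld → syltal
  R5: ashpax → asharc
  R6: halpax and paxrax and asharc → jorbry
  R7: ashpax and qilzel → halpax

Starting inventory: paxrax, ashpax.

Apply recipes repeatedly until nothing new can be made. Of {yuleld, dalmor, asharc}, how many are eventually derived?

3

Using R5, ashpax makes asharc.
asharc and ashpax → yuleld (R1).
asharc and yuleld → dalmor (R3).
yuleld: reached.
dalmor: reached.
asharc: reached.
All 3 are reached.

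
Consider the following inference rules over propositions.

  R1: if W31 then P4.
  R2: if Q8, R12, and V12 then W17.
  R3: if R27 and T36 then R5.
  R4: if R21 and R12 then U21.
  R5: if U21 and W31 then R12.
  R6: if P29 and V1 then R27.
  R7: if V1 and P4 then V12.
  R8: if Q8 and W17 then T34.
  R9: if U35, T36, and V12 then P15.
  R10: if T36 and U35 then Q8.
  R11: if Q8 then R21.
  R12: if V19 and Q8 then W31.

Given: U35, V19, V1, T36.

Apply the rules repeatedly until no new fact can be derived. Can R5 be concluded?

No

R5 would need R27 and T36 (R3), but R27 is never established.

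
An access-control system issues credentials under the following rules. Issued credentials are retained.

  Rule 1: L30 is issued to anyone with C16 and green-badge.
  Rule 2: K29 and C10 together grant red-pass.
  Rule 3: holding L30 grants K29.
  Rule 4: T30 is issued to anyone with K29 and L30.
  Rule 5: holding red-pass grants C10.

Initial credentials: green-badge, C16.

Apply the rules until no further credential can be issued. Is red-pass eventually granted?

red-pass would need K29 and C10 (Rule 2), but C10 is never granted.

No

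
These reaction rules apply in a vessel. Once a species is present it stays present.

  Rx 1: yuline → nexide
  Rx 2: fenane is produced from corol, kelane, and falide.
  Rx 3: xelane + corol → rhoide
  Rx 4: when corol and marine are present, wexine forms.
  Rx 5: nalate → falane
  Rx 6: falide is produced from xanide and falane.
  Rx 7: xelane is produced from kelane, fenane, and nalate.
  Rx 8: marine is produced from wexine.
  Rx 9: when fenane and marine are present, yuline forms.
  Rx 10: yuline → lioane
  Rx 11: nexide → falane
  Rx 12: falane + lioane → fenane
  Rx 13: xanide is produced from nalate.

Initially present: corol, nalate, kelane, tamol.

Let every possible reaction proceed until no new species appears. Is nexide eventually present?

No

nexide would need yuline (Rx 1), but yuline never forms.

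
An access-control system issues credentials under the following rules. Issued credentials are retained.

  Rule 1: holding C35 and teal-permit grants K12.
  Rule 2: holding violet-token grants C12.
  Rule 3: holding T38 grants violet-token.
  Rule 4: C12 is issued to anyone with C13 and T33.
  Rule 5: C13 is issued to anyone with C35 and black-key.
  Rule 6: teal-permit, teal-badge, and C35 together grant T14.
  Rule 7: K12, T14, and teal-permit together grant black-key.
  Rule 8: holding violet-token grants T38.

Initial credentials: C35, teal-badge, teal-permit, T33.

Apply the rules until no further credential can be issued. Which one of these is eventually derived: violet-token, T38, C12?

C12

Holding teal-permit, teal-badge, and C35 grants T14 (Rule 6).
Holding C35 and teal-permit grants K12 (Rule 1).
Holding K12, T14, and teal-permit grants black-key (Rule 7).
Holding C35 and black-key grants C13 (Rule 5).
Holding C13 and T33 grants C12 (Rule 4).
violet-token would need T38 (Rule 3), but T38 is never granted. T38 would need violet-token (Rule 8), but violet-token is never granted.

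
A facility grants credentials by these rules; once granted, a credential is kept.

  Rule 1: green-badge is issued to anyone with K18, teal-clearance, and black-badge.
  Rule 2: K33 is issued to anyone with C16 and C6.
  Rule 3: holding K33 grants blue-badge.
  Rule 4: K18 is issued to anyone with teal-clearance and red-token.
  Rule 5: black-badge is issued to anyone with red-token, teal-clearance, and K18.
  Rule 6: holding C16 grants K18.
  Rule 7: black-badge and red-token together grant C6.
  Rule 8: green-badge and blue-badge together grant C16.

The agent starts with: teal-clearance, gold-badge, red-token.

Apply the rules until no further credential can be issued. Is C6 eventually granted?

Yes

Holding teal-clearance and red-token grants K18 (Rule 4).
Holding red-token, teal-clearance, and K18 grants black-badge (Rule 5).
Holding black-badge and red-token grants C6 (Rule 7).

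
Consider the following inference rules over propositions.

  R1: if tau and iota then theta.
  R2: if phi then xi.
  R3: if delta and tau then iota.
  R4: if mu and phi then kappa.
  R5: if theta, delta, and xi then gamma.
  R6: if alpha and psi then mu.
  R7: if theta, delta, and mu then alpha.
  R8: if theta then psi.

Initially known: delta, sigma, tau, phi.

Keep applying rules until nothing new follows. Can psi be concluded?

delta and tau hold, so iota follows (R3).
From tau and iota, R1 gives theta.
From theta, R8 gives psi.

Yes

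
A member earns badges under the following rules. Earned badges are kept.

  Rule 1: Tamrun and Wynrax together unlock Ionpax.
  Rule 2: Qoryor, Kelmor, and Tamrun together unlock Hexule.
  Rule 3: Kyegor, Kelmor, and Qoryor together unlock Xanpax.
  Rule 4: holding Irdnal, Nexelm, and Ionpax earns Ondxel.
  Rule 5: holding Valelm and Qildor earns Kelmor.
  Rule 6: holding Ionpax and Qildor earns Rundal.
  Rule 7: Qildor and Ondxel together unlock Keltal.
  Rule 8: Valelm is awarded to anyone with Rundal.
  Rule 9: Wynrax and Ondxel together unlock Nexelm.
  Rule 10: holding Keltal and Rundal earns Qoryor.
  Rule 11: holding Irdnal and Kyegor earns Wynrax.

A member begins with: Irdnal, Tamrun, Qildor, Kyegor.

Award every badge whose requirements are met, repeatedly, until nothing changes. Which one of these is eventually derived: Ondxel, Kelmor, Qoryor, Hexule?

With Irdnal and Kyegor, Wynrax is earned (Rule 11).
With Tamrun and Wynrax, Ionpax is earned (Rule 1).
With Ionpax and Qildor, Rundal is earned (Rule 6).
With Rundal, Valelm is earned (Rule 8).
With Valelm and Qildor, Kelmor is earned (Rule 5).
Ondxel would need Irdnal, Nexelm, and Ionpax (Rule 4), but Nexelm is never earned. Qoryor would need Keltal and Rundal (Rule 10), but Keltal is never earned. Hexule would need Qoryor, Kelmor, and Tamrun (Rule 2), but Qoryor is never earned.

Kelmor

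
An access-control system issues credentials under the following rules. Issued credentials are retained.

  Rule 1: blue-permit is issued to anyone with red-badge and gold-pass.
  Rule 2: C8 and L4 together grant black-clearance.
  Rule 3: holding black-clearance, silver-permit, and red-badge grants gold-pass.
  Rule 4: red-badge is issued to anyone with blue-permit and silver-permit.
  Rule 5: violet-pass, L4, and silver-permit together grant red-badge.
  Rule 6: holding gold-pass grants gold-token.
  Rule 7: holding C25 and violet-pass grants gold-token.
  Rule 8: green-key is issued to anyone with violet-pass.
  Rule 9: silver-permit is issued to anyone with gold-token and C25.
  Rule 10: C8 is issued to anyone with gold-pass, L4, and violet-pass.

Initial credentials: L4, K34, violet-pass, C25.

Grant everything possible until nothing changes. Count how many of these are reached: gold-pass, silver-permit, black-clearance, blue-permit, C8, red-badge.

2

Holding C25 and violet-pass grants gold-token (Rule 7).
Holding gold-token and C25 grants silver-permit (Rule 9).
Holding violet-pass, L4, and silver-permit grants red-badge (Rule 5).
gold-pass would need black-clearance, silver-permit, and red-badge (Rule 3), but black-clearance is never granted.
silver-permit: reached.
black-clearance would need C8 and L4 (Rule 2), but C8 is never granted.
blue-permit would need red-badge and gold-pass (Rule 1), but gold-pass is never granted.
C8 would need gold-pass, L4, and violet-pass (Rule 10), but gold-pass is never granted.
red-badge: reached.
Reached: silver-permit and red-badge — 2 of the 6.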